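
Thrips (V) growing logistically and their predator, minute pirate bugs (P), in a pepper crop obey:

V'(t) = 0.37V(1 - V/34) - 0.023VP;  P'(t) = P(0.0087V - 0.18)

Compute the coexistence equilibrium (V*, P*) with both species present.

V* ≈ 20.7, P* ≈ 6.3

From dP/dt = 0 with P > 0: 0.0087V* = 0.18, so V* = 20.7.
Substitute into dV/dt = 0: 0.37(1 - 20.7/34) = 0.023P*.
The bracket is 0.391, giving P* = 0.145/0.023 = 6.3.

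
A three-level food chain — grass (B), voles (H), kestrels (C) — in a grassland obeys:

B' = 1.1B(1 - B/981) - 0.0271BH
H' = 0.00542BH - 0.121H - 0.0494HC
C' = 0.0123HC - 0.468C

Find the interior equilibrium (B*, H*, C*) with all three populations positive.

From dC/dt = 0: 0.0123H* = 0.468, so H* = 38.
From dB/dt = 0: 1.1(1 - B*/981) = 0.0271·38, giving B* = 981·(1 - 0.937) = 61.4.
From dH/dt = 0: 0.00542·61.4 - 0.121 = 0.0494C*, so C* = 0.212/0.0494 = 4.29.

B* ≈ 61.4, H* ≈ 38, C* ≈ 4.29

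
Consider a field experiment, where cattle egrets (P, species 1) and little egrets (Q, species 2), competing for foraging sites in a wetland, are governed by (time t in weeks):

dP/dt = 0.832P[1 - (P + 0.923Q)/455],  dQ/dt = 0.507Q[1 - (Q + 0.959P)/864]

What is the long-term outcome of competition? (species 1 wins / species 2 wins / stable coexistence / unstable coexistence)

Compare the nullcline intercepts: K1/α12 = 455/0.923 = 493 < K2 = 864; K2/α21 = 864/0.959 = 901 > K1 = 455.
Since the inequalities point opposite ways, species 2 can invade but species 1 cannot.

species 2 excludes species 1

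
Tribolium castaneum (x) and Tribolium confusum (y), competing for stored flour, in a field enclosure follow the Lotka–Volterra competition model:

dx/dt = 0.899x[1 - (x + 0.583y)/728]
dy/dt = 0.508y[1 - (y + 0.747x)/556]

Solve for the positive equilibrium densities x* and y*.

Setting both brackets to zero gives the nullclines x + 0.583y = 728 and 0.747x + y = 556.
Substituting y = 556 - 0.747x into the first: x(1 - 0.583·0.747) = 728 - 0.583·556.
So x* = 404/0.564 = 715, and then y* = 556 - 0.747·715 = 21.6.

x* ≈ 715, y* ≈ 21.6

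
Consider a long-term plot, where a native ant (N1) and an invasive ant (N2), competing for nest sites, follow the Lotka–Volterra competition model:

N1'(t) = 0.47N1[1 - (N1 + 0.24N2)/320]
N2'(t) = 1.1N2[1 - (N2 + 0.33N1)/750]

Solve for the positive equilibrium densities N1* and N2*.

Setting both brackets to zero gives the nullclines N1 + 0.24N2 = 320 and 0.33N1 + N2 = 750.
Substituting N2 = 750 - 0.33N1 into the first: N1(1 - 0.24·0.33) = 320 - 0.24·750.
So N1* = 140/0.921 = 152, and then N2* = 750 - 0.33·152 = 700.

N1* ≈ 152, N2* ≈ 700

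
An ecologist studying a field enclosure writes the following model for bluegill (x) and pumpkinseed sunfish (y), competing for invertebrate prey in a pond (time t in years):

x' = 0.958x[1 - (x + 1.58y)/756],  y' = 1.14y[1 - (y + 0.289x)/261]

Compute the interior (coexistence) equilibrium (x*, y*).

Setting both brackets to zero gives the nullclines x + 1.58y = 756 and 0.289x + y = 261.
Substituting y = 261 - 0.289x into the first: x(1 - 1.58·0.289) = 756 - 1.58·261.
So x* = 344/0.543 = 632, and then y* = 261 - 0.289·632 = 78.2.

x* ≈ 632, y* ≈ 78.2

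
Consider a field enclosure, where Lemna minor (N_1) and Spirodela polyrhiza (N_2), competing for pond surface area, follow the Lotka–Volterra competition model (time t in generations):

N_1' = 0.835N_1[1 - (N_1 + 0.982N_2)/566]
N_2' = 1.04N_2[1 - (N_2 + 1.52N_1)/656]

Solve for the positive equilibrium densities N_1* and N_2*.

N_1* ≈ 159, N_2* ≈ 415

Setting both brackets to zero gives the nullclines N_1 + 0.982N_2 = 566 and 1.52N_1 + N_2 = 656.
Substituting N_2 = 656 - 1.52N_1 into the first: N_1(1 - 0.982·1.52) = 566 - 0.982·656.
So N_1* = -78.2/-0.493 = 159, and then N_2* = 656 - 1.52·159 = 415.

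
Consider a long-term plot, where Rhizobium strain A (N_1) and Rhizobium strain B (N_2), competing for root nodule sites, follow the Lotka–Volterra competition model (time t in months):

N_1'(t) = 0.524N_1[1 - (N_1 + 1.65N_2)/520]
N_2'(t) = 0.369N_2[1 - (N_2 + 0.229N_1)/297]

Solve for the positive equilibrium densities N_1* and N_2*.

Setting both brackets to zero gives the nullclines N_1 + 1.65N_2 = 520 and 0.229N_1 + N_2 = 297.
Substituting N_2 = 297 - 0.229N_1 into the first: N_1(1 - 1.65·0.229) = 520 - 1.65·297.
So N_1* = 30/0.622 = 48.1, and then N_2* = 297 - 0.229·48.1 = 286.

N_1* ≈ 48.1, N_2* ≈ 286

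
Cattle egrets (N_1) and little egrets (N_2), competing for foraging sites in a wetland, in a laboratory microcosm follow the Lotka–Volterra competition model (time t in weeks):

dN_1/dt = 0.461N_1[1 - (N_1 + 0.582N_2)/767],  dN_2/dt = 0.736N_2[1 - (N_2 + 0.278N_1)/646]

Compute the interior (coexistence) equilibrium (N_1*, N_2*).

N_1* ≈ 467, N_2* ≈ 516

Setting both brackets to zero gives the nullclines N_1 + 0.582N_2 = 767 and 0.278N_1 + N_2 = 646.
Substituting N_2 = 646 - 0.278N_1 into the first: N_1(1 - 0.582·0.278) = 767 - 0.582·646.
So N_1* = 391/0.838 = 467, and then N_2* = 646 - 0.278·467 = 516.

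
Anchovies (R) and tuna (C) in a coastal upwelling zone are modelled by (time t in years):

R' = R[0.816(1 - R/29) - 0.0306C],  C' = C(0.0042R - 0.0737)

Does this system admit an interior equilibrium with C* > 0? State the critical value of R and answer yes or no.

Threshold R = 17.5; K > 17.5, so yes, the predator persists.

The predator equation gives dC/dt > 0 only when R > 0.0737/0.0042 = 17.5.
Without the predator, R → K = 29. Since 29 > 17.5, the predator can invade and persist.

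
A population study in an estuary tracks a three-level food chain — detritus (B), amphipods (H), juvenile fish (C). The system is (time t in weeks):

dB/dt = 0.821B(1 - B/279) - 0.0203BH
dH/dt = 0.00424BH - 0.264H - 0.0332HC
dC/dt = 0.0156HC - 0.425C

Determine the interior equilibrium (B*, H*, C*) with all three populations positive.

B* ≈ 91.1, H* ≈ 27.2, C* ≈ 3.68

From dC/dt = 0: 0.0156H* = 0.425, so H* = 27.2.
From dB/dt = 0: 0.821(1 - B*/279) = 0.0203·27.2, giving B* = 279·(1 - 0.674) = 91.1.
From dH/dt = 0: 0.00424·91.1 - 0.264 = 0.0332C*, so C* = 0.122/0.0332 = 3.68.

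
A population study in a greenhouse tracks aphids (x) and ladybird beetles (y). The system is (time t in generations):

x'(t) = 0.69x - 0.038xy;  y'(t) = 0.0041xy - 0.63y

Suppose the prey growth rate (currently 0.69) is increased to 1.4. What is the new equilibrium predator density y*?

y* ≈ 36.8

At the interior fixed point, setting dx/dt = 0 with x > 0 fixes y* = (prey growth rate)/(xy coefficient) — independent of the other coefficients.
With the change, y* = 1.4/0.038 = 36.8; it rises from 18.2.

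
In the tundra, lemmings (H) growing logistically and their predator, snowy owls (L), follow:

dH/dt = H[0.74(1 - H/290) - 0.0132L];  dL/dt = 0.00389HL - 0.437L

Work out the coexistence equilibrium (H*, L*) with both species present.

H* ≈ 112, L* ≈ 34.3

From dL/dt = 0 with L > 0: 0.00389H* = 0.437, so H* = 112.
Substitute into dH/dt = 0: 0.74(1 - 112/290) = 0.0132L*.
The bracket is 0.613, giving L* = 0.453/0.0132 = 34.3.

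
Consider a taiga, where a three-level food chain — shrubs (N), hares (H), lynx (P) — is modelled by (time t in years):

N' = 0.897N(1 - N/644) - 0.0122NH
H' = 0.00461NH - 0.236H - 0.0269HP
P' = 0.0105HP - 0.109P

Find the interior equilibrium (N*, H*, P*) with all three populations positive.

N* ≈ 553, H* ≈ 10.4, P* ≈ 86

From dP/dt = 0: 0.0105H* = 0.109, so H* = 10.4.
From dN/dt = 0: 0.897(1 - N*/644) = 0.0122·10.4, giving N* = 644·(1 - 0.141) = 553.
From dH/dt = 0: 0.00461·553 - 0.236 = 0.0269P*, so P* = 2.31/0.0269 = 86.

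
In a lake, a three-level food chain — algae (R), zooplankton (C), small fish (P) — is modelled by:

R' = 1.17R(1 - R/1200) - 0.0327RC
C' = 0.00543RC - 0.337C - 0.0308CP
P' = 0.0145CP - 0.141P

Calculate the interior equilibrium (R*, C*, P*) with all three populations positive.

From dP/dt = 0: 0.0145C* = 0.141, so C* = 9.72.
From dR/dt = 0: 1.17(1 - R*/1200) = 0.0327·9.72, giving R* = 1200·(1 - 0.272) = 874.
From dC/dt = 0: 0.00543·874 - 0.337 = 0.0308P*, so P* = 4.41/0.0308 = 143.

R* ≈ 874, C* ≈ 9.72, P* ≈ 143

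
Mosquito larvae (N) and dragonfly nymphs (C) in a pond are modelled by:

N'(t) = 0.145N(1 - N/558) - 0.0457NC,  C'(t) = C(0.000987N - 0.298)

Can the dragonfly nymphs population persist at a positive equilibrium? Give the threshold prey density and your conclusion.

The predator equation gives dC/dt > 0 only when N > 0.298/0.000987 = 302.
Without the predator, N → K = 558. Since 558 > 302, the predator can invade and persist.

Threshold N = 302; K > 302, so yes, the predator persists.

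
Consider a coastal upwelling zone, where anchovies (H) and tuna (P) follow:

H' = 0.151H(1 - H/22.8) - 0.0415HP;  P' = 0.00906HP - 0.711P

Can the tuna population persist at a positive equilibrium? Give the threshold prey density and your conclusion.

Threshold H = 78.5; K < 78.5, so no, the predator goes extinct.

The predator equation gives dP/dt > 0 only when H > 0.711/0.00906 = 78.5.
Without the predator, H → K = 22.8. Since 22.8 < 78.5, the predator cannot invade.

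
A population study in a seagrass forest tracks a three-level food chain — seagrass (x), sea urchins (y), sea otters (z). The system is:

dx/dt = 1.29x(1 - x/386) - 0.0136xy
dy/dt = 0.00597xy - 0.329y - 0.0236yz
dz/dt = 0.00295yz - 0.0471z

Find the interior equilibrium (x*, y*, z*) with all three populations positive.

x* ≈ 321, y* ≈ 16, z* ≈ 67.3

From dz/dt = 0: 0.00295y* = 0.0471, so y* = 16.
From dx/dt = 0: 1.29(1 - x*/386) = 0.0136·16, giving x* = 386·(1 - 0.168) = 321.
From dy/dt = 0: 0.00597·321 - 0.329 = 0.0236z*, so z* = 1.59/0.0236 = 67.3.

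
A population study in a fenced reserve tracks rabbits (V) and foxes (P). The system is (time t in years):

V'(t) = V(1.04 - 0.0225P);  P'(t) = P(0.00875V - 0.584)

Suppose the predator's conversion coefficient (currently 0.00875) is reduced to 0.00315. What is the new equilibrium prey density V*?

At the interior fixed point, setting dP/dt = 0 with P > 0 fixes V* = (predator death rate)/(VP coefficient) — independent of the other coefficients.
With the change, V* = 0.584/0.00315 = 185; it rises from 66.7.

V* ≈ 185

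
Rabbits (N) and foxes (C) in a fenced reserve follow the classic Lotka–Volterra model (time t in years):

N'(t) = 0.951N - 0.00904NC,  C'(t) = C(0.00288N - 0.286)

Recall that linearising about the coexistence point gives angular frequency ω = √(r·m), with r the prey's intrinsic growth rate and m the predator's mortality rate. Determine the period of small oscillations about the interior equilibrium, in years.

Here r = 0.951 and m = 0.286, so r·m = 0.272.
ω = √0.272 = 0.522 per year, hence T = 2π/ω ≈ 12 years.

T ≈ 12 years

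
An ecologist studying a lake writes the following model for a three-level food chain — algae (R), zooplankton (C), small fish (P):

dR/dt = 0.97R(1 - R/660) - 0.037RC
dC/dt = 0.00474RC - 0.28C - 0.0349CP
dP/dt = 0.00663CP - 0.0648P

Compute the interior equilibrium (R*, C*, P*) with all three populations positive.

From dP/dt = 0: 0.00663C* = 0.0648, so C* = 9.77.
From dR/dt = 0: 0.97(1 - R*/660) = 0.037·9.77, giving R* = 660·(1 - 0.373) = 414.
From dC/dt = 0: 0.00474·414 - 0.28 = 0.0349P*, so P* = 1.68/0.0349 = 48.2.

R* ≈ 414, C* ≈ 9.77, P* ≈ 48.2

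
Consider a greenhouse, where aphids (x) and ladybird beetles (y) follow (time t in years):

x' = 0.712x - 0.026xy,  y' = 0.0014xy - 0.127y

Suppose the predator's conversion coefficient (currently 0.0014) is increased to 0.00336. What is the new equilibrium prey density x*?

x* ≈ 37.8

At the interior fixed point, setting dy/dt = 0 with y > 0 fixes x* = (predator death rate)/(xy coefficient) — independent of the other coefficients.
With the change, x* = 0.127/0.00336 = 37.8; it falls from 90.7.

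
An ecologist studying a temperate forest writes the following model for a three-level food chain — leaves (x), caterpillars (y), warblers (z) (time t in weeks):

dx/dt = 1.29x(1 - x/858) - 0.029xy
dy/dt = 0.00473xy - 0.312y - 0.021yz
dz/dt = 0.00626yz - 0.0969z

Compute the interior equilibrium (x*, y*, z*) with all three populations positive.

From dz/dt = 0: 0.00626y* = 0.0969, so y* = 15.5.
From dx/dt = 0: 1.29(1 - x*/858) = 0.029·15.5, giving x* = 858·(1 - 0.348) = 559.
From dy/dt = 0: 0.00473·559 - 0.312 = 0.021z*, so z* = 2.33/0.021 = 111.

x* ≈ 559, y* ≈ 15.5, z* ≈ 111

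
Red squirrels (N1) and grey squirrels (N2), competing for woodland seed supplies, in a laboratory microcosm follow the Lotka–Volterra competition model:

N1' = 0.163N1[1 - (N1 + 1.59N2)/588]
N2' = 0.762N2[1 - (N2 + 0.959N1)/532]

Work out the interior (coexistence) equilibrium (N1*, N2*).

N1* ≈ 491, N2* ≈ 60.8

Setting both brackets to zero gives the nullclines N1 + 1.59N2 = 588 and 0.959N1 + N2 = 532.
Substituting N2 = 532 - 0.959N1 into the first: N1(1 - 1.59·0.959) = 588 - 1.59·532.
So N1* = -258/-0.525 = 491, and then N2* = 532 - 0.959·491 = 60.8.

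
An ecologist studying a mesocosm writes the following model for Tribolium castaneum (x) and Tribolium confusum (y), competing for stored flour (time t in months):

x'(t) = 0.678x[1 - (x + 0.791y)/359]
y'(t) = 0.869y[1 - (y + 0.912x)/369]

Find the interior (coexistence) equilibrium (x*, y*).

x* ≈ 241, y* ≈ 149

Setting both brackets to zero gives the nullclines x + 0.791y = 359 and 0.912x + y = 369.
Substituting y = 369 - 0.912x into the first: x(1 - 0.791·0.912) = 359 - 0.791·369.
So x* = 67.1/0.279 = 241, and then y* = 369 - 0.912·241 = 149.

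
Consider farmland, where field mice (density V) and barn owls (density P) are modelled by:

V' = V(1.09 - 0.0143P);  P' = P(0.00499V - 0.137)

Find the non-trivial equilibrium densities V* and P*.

Set dP/dt = 0 with P > 0: 0.00499V - 0.137 = 0, so V* = 0.137/0.00499 = 27.5.
Set dV/dt = 0 with V > 0: 1.09 - 0.0143P = 0, so P* = 1.09/0.0143 = 76.2.

V* ≈ 27.5, P* ≈ 76.2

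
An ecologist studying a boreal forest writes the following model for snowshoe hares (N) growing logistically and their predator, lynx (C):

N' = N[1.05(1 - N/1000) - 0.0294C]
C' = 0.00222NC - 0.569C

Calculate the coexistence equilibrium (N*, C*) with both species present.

From dC/dt = 0 with C > 0: 0.00222N* = 0.569, so N* = 256.
Substitute into dN/dt = 0: 1.05(1 - 256/1000) = 0.0294C*.
The bracket is 0.744, giving C* = 0.781/0.0294 = 26.6.

N* ≈ 256, C* ≈ 26.6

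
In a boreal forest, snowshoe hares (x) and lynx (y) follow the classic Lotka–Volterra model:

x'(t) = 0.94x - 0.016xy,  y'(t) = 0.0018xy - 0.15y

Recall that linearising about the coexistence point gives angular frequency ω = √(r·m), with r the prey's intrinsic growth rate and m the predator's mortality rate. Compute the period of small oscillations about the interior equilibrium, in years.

Here r = 0.94 and m = 0.15, so r·m = 0.141.
ω = √0.141 = 0.375 per year, hence T = 2π/ω ≈ 16.7 years.

T ≈ 16.7 years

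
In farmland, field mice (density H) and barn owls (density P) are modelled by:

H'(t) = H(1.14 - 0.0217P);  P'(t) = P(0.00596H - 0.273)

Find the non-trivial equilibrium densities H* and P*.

H* ≈ 45.8, P* ≈ 52.5

Set dP/dt = 0 with P > 0: 0.00596H - 0.273 = 0, so H* = 0.273/0.00596 = 45.8.
Set dH/dt = 0 with H > 0: 1.14 - 0.0217P = 0, so P* = 1.14/0.0217 = 52.5.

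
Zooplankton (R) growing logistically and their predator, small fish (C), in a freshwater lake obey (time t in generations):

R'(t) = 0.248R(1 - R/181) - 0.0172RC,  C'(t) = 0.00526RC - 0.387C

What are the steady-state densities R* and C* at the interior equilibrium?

R* ≈ 73.6, C* ≈ 8.56

From dC/dt = 0 with C > 0: 0.00526R* = 0.387, so R* = 73.6.
Substitute into dR/dt = 0: 0.248(1 - 73.6/181) = 0.0172C*.
The bracket is 0.594, giving C* = 0.147/0.0172 = 8.56.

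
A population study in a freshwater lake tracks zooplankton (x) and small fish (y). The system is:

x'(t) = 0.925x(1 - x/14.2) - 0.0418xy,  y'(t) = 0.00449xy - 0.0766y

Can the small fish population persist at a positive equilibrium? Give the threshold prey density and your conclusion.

Threshold x = 17.1; K < 17.1, so no, the predator goes extinct.

The predator equation gives dy/dt > 0 only when x > 0.0766/0.00449 = 17.1.
Without the predator, x → K = 14.2. Since 14.2 < 17.1, the predator cannot invade.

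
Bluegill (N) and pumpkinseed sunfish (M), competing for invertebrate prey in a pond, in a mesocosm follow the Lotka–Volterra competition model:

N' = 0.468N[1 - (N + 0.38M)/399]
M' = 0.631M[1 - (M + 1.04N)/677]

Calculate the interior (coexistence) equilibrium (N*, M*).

Setting both brackets to zero gives the nullclines N + 0.38M = 399 and 1.04N + M = 677.
Substituting M = 677 - 1.04N into the first: N(1 - 0.38·1.04) = 399 - 0.38·677.
So N* = 142/0.605 = 234, and then M* = 677 - 1.04·234 = 433.

N* ≈ 234, M* ≈ 433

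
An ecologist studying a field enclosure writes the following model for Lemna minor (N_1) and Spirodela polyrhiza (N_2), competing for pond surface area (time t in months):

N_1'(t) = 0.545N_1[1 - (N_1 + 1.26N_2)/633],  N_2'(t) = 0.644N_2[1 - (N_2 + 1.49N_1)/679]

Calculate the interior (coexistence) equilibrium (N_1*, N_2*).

Setting both brackets to zero gives the nullclines N_1 + 1.26N_2 = 633 and 1.49N_1 + N_2 = 679.
Substituting N_2 = 679 - 1.49N_1 into the first: N_1(1 - 1.26·1.49) = 633 - 1.26·679.
So N_1* = -223/-0.877 = 254, and then N_2* = 679 - 1.49·254 = 301.

N_1* ≈ 254, N_2* ≈ 301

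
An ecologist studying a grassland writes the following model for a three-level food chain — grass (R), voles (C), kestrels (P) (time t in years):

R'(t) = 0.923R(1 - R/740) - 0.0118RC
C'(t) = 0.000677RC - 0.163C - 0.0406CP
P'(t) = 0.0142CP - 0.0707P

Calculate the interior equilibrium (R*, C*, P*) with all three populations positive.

From dP/dt = 0: 0.0142C* = 0.0707, so C* = 4.98.
From dR/dt = 0: 0.923(1 - R*/740) = 0.0118·4.98, giving R* = 740·(1 - 0.0637) = 693.
From dC/dt = 0: 0.000677·693 - 0.163 = 0.0406P*, so P* = 0.306/0.0406 = 7.54.

R* ≈ 693, C* ≈ 4.98, P* ≈ 7.54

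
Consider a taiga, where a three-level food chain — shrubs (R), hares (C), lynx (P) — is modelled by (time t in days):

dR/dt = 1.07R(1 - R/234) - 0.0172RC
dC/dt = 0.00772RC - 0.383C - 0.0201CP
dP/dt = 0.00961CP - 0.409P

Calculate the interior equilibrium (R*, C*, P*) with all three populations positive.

R* ≈ 73.9, C* ≈ 42.6, P* ≈ 9.33

From dP/dt = 0: 0.00961C* = 0.409, so C* = 42.6.
From dR/dt = 0: 1.07(1 - R*/234) = 0.0172·42.6, giving R* = 234·(1 - 0.684) = 73.9.
From dC/dt = 0: 0.00772·73.9 - 0.383 = 0.0201P*, so P* = 0.188/0.0201 = 9.33.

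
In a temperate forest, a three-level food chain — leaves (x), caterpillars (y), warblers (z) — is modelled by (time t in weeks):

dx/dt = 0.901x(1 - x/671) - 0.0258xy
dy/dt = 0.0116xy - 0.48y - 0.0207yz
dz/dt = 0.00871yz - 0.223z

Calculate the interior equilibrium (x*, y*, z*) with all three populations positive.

x* ≈ 179, y* ≈ 25.6, z* ≈ 77.2

From dz/dt = 0: 0.00871y* = 0.223, so y* = 25.6.
From dx/dt = 0: 0.901(1 - x*/671) = 0.0258·25.6, giving x* = 671·(1 - 0.733) = 179.
From dy/dt = 0: 0.0116·179 - 0.48 = 0.0207z*, so z* = 1.6/0.0207 = 77.2.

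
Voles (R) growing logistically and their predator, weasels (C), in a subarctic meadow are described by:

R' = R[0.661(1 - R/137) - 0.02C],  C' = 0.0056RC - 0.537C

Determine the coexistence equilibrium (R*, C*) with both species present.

R* ≈ 95.9, C* ≈ 9.92

From dC/dt = 0 with C > 0: 0.0056R* = 0.537, so R* = 95.9.
Substitute into dR/dt = 0: 0.661(1 - 95.9/137) = 0.02C*.
The bracket is 0.3, giving C* = 0.198/0.02 = 9.92.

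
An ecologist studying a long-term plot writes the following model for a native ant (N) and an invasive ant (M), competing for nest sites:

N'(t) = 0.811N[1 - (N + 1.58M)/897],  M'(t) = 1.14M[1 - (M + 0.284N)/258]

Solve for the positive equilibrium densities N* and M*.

N* ≈ 888, M* ≈ 5.9

Setting both brackets to zero gives the nullclines N + 1.58M = 897 and 0.284N + M = 258.
Substituting M = 258 - 0.284N into the first: N(1 - 1.58·0.284) = 897 - 1.58·258.
So N* = 489/0.551 = 888, and then M* = 258 - 0.284·888 = 5.9.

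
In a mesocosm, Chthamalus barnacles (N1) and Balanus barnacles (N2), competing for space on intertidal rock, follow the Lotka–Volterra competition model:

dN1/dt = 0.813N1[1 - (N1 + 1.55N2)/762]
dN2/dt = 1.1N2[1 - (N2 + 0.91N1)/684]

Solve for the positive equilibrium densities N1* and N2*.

N1* ≈ 726, N2* ≈ 22.9

Setting both brackets to zero gives the nullclines N1 + 1.55N2 = 762 and 0.91N1 + N2 = 684.
Substituting N2 = 684 - 0.91N1 into the first: N1(1 - 1.55·0.91) = 762 - 1.55·684.
So N1* = -298/-0.411 = 726, and then N2* = 684 - 0.91·726 = 22.9.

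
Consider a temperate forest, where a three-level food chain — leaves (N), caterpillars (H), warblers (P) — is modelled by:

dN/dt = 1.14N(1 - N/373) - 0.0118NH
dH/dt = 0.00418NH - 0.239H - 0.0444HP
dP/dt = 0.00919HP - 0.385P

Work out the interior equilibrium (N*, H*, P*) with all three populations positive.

From dP/dt = 0: 0.00919H* = 0.385, so H* = 41.9.
From dN/dt = 0: 1.14(1 - N*/373) = 0.0118·41.9, giving N* = 373·(1 - 0.434) = 211.
From dH/dt = 0: 0.00418·211 - 0.239 = 0.0444P*, so P* = 0.644/0.0444 = 14.5.

N* ≈ 211, H* ≈ 41.9, P* ≈ 14.5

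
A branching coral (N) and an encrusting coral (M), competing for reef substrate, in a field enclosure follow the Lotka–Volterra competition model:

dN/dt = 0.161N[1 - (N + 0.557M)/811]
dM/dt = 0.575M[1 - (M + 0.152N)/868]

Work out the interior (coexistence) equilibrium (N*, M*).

Setting both brackets to zero gives the nullclines N + 0.557M = 811 and 0.152N + M = 868.
Substituting M = 868 - 0.152N into the first: N(1 - 0.557·0.152) = 811 - 0.557·868.
So N* = 328/0.915 = 358, and then M* = 868 - 0.152·358 = 814.

N* ≈ 358, M* ≈ 814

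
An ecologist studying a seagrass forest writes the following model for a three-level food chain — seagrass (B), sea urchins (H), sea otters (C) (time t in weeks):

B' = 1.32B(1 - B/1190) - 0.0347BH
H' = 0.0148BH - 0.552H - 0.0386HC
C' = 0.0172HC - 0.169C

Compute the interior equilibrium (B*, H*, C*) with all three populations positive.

From dC/dt = 0: 0.0172H* = 0.169, so H* = 9.83.
From dB/dt = 0: 1.32(1 - B*/1190) = 0.0347·9.83, giving B* = 1190·(1 - 0.258) = 883.
From dH/dt = 0: 0.0148·883 - 0.552 = 0.0386C*, so C* = 12.5/0.0386 = 324.

B* ≈ 883, H* ≈ 9.83, C* ≈ 324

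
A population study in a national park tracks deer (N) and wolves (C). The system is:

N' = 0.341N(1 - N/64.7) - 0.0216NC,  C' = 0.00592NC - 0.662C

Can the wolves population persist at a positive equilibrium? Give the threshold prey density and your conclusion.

The predator equation gives dC/dt > 0 only when N > 0.662/0.00592 = 112.
Without the predator, N → K = 64.7. Since 64.7 < 112, the predator cannot invade.

Threshold N = 112; K < 112, so no, the predator goes extinct.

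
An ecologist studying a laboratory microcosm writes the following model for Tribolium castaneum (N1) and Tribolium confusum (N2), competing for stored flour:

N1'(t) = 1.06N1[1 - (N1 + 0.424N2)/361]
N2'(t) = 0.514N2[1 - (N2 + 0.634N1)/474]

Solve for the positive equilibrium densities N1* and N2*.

Setting both brackets to zero gives the nullclines N1 + 0.424N2 = 361 and 0.634N1 + N2 = 474.
Substituting N2 = 474 - 0.634N1 into the first: N1(1 - 0.424·0.634) = 361 - 0.424·474.
So N1* = 160/0.731 = 219, and then N2* = 474 - 0.634·219 = 335.

N1* ≈ 219, N2* ≈ 335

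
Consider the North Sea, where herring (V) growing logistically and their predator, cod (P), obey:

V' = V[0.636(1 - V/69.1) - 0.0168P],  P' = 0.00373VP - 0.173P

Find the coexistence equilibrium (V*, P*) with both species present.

V* ≈ 46.4, P* ≈ 12.4

From dP/dt = 0 with P > 0: 0.00373V* = 0.173, so V* = 46.4.
Substitute into dV/dt = 0: 0.636(1 - 46.4/69.1) = 0.0168P*.
The bracket is 0.329, giving P* = 0.209/0.0168 = 12.4.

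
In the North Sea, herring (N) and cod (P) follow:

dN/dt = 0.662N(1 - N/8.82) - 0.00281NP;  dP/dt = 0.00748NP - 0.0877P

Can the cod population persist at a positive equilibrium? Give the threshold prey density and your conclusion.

The predator equation gives dP/dt > 0 only when N > 0.0877/0.00748 = 11.7.
Without the predator, N → K = 8.82. Since 8.82 < 11.7, the predator cannot invade.

Threshold N = 11.7; K < 11.7, so no, the predator goes extinct.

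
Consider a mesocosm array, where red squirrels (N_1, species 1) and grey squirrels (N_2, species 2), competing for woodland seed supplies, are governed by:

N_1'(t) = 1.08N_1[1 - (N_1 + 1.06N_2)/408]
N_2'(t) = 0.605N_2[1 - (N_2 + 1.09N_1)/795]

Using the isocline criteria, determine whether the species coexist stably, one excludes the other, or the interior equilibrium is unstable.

species 2 excludes species 1

Compare the nullcline intercepts: K1/α12 = 408/1.06 = 385 < K2 = 795; K2/α21 = 795/1.09 = 729 > K1 = 408.
Since the inequalities point opposite ways, species 2 can invade but species 1 cannot.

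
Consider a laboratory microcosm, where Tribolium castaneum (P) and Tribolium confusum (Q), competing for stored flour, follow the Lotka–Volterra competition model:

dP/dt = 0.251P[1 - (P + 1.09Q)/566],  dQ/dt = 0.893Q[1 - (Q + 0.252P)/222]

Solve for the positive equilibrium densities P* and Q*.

Setting both brackets to zero gives the nullclines P + 1.09Q = 566 and 0.252P + Q = 222.
Substituting Q = 222 - 0.252P into the first: P(1 - 1.09·0.252) = 566 - 1.09·222.
So P* = 324/0.725 = 447, and then Q* = 222 - 0.252·447 = 109.

P* ≈ 447, Q* ≈ 109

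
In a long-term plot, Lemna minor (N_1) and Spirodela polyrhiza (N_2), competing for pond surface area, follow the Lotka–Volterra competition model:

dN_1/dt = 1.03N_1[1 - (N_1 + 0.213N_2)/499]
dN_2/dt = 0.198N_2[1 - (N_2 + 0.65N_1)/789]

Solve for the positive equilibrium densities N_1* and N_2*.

N_1* ≈ 384, N_2* ≈ 539

Setting both brackets to zero gives the nullclines N_1 + 0.213N_2 = 499 and 0.65N_1 + N_2 = 789.
Substituting N_2 = 789 - 0.65N_1 into the first: N_1(1 - 0.213·0.65) = 499 - 0.213·789.
So N_1* = 331/0.862 = 384, and then N_2* = 789 - 0.65·384 = 539.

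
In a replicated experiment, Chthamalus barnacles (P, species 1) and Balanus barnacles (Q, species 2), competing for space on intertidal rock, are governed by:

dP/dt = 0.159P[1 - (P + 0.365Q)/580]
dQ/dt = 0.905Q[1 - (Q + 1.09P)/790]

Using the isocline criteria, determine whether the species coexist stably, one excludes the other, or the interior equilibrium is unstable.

stable coexistence

Compare the nullcline intercepts: K1/α12 = 580/0.365 = 1590 > K2 = 790; K2/α21 = 790/1.09 = 725 > K1 = 580.
Since both inequalities hold, each species can invade when rare, so the interior equilibrium is stable.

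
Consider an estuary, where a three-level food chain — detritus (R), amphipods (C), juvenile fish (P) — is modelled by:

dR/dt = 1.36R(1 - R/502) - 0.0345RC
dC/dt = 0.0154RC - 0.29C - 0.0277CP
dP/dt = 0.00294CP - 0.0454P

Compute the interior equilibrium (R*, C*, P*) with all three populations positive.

R* ≈ 305, C* ≈ 15.4, P* ≈ 159

From dP/dt = 0: 0.00294C* = 0.0454, so C* = 15.4.
From dR/dt = 0: 1.36(1 - R*/502) = 0.0345·15.4, giving R* = 502·(1 - 0.392) = 305.
From dC/dt = 0: 0.0154·305 - 0.29 = 0.0277P*, so P* = 4.41/0.0277 = 159.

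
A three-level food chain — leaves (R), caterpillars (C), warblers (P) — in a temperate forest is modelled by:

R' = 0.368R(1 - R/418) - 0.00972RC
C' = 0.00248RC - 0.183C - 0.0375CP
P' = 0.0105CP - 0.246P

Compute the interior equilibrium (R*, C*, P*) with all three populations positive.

R* ≈ 159, C* ≈ 23.4, P* ≈ 5.66

From dP/dt = 0: 0.0105C* = 0.246, so C* = 23.4.
From dR/dt = 0: 0.368(1 - R*/418) = 0.00972·23.4, giving R* = 418·(1 - 0.619) = 159.
From dC/dt = 0: 0.00248·159 - 0.183 = 0.0375P*, so P* = 0.212/0.0375 = 5.66.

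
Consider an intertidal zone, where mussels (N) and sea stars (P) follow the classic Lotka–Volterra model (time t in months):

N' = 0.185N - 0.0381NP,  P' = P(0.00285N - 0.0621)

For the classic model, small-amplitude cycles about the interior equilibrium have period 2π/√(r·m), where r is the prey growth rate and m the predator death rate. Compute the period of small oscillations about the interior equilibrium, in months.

Here r = 0.185 and m = 0.0621, so r·m = 0.0115.
ω = √0.0115 = 0.107 per month, hence T = 2π/ω ≈ 58.6 months.

T ≈ 58.6 months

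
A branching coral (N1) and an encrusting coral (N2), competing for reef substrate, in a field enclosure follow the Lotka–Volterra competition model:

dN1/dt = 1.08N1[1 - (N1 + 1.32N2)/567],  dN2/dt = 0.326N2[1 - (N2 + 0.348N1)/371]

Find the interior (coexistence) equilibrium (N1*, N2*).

Setting both brackets to zero gives the nullclines N1 + 1.32N2 = 567 and 0.348N1 + N2 = 371.
Substituting N2 = 371 - 0.348N1 into the first: N1(1 - 1.32·0.348) = 567 - 1.32·371.
So N1* = 77.3/0.541 = 143, and then N2* = 371 - 0.348·143 = 321.

N1* ≈ 143, N2* ≈ 321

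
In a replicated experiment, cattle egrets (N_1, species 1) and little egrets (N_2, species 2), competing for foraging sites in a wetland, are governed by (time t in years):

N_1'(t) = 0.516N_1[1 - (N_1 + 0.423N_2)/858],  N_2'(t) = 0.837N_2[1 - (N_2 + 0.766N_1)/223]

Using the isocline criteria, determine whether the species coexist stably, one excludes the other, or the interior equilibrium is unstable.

Compare the nullcline intercepts: K1/α12 = 858/0.423 = 2030 > K2 = 223; K2/α21 = 223/0.766 = 291 < K1 = 858.
Since the inequalities point opposite ways, species 1 can invade but species 2 cannot.

species 1 excludes species 2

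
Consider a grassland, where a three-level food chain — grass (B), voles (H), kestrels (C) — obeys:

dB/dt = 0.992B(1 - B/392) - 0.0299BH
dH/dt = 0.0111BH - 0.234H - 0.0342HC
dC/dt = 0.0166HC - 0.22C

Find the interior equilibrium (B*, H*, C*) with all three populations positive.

From dC/dt = 0: 0.0166H* = 0.22, so H* = 13.3.
From dB/dt = 0: 0.992(1 - B*/392) = 0.0299·13.3, giving B* = 392·(1 - 0.399) = 235.
From dH/dt = 0: 0.0111·235 - 0.234 = 0.0342C*, so C* = 2.38/0.0342 = 69.6.

B* ≈ 235, H* ≈ 13.3, C* ≈ 69.6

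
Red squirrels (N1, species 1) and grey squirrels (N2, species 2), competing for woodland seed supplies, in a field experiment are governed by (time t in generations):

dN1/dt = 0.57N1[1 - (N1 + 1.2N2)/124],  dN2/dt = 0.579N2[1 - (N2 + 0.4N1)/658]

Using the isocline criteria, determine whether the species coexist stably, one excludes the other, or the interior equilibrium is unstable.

species 2 excludes species 1

Compare the nullcline intercepts: K1/α12 = 124/1.2 = 103 < K2 = 658; K2/α21 = 658/0.4 = 1640 > K1 = 124.
Since the inequalities point opposite ways, species 2 can invade but species 1 cannot.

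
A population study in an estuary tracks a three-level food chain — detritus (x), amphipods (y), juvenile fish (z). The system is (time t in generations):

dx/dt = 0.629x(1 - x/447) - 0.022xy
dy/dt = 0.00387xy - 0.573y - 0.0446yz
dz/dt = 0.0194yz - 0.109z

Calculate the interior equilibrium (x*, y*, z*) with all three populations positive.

x* ≈ 359, y* ≈ 5.62, z* ≈ 18.3

From dz/dt = 0: 0.0194y* = 0.109, so y* = 5.62.
From dx/dt = 0: 0.629(1 - x*/447) = 0.022·5.62, giving x* = 447·(1 - 0.197) = 359.
From dy/dt = 0: 0.00387·359 - 0.573 = 0.0446z*, so z* = 0.817/0.0446 = 18.3.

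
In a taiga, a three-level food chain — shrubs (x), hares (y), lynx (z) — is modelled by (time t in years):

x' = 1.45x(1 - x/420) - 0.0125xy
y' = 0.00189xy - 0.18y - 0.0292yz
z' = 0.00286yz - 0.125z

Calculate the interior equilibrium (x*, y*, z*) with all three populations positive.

From dz/dt = 0: 0.00286y* = 0.125, so y* = 43.7.
From dx/dt = 0: 1.45(1 - x*/420) = 0.0125·43.7, giving x* = 420·(1 - 0.377) = 262.
From dy/dt = 0: 0.00189·262 - 0.18 = 0.0292z*, so z* = 0.315/0.0292 = 10.8.

x* ≈ 262, y* ≈ 43.7, z* ≈ 10.8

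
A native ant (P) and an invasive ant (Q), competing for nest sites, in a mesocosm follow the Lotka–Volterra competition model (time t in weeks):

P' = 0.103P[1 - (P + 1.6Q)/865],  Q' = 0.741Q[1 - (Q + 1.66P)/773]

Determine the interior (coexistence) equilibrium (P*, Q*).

P* ≈ 225, Q* ≈ 400

Setting both brackets to zero gives the nullclines P + 1.6Q = 865 and 1.66P + Q = 773.
Substituting Q = 773 - 1.66P into the first: P(1 - 1.6·1.66) = 865 - 1.6·773.
So P* = -372/-1.66 = 225, and then Q* = 773 - 1.66·225 = 400.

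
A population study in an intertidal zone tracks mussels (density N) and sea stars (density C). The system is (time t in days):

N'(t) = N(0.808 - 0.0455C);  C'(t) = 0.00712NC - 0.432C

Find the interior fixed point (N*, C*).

Set dC/dt = 0 with C > 0: 0.00712N - 0.432 = 0, so N* = 0.432/0.00712 = 60.7.
Set dN/dt = 0 with N > 0: 0.808 - 0.0455C = 0, so C* = 0.808/0.0455 = 17.8.

N* ≈ 60.7, C* ≈ 17.8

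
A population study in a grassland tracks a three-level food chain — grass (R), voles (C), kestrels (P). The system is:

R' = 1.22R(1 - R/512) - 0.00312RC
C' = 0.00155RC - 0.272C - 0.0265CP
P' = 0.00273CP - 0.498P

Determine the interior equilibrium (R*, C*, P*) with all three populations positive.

R* ≈ 273, C* ≈ 182, P* ≈ 5.71

From dP/dt = 0: 0.00273C* = 0.498, so C* = 182.
From dR/dt = 0: 1.22(1 - R*/512) = 0.00312·182, giving R* = 512·(1 - 0.467) = 273.
From dC/dt = 0: 0.00155·273 - 0.272 = 0.0265P*, so P* = 0.151/0.0265 = 5.71.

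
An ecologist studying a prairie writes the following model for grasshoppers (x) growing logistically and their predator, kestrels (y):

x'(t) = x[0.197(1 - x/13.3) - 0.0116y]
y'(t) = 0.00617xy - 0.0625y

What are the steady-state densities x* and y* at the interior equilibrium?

x* ≈ 10.1, y* ≈ 4.05

From dy/dt = 0 with y > 0: 0.00617x* = 0.0625, so x* = 10.1.
Substitute into dx/dt = 0: 0.197(1 - 10.1/13.3) = 0.0116y*.
The bracket is 0.238, giving y* = 0.047/0.0116 = 4.05.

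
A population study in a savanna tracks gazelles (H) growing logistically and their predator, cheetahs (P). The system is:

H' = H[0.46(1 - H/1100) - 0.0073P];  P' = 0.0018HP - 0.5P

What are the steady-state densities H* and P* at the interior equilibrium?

From dP/dt = 0 with P > 0: 0.0018H* = 0.5, so H* = 278.
Substitute into dH/dt = 0: 0.46(1 - 278/1100) = 0.0073P*.
The bracket is 0.747, giving P* = 0.344/0.0073 = 47.1.

H* ≈ 278, P* ≈ 47.1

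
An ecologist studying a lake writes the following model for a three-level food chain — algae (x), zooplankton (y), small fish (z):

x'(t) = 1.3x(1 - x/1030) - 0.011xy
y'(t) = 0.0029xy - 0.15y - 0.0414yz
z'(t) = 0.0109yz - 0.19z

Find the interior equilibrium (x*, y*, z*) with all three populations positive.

x* ≈ 878, y* ≈ 17.4, z* ≈ 57.9

From dz/dt = 0: 0.0109y* = 0.19, so y* = 17.4.
From dx/dt = 0: 1.3(1 - x*/1030) = 0.011·17.4, giving x* = 1030·(1 - 0.147) = 878.
From dy/dt = 0: 0.0029·878 - 0.15 = 0.0414z*, so z* = 2.4/0.0414 = 57.9.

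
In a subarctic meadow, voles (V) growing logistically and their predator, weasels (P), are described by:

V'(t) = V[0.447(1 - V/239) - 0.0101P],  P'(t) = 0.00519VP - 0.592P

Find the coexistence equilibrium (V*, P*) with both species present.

From dP/dt = 0 with P > 0: 0.00519V* = 0.592, so V* = 114.
Substitute into dV/dt = 0: 0.447(1 - 114/239) = 0.0101P*.
The bracket is 0.523, giving P* = 0.234/0.0101 = 23.1.

V* ≈ 114, P* ≈ 23.1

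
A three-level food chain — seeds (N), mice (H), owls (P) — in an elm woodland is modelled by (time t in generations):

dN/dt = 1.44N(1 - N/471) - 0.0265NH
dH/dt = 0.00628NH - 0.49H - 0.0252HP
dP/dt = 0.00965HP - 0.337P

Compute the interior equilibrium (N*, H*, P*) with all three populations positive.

N* ≈ 168, H* ≈ 34.9, P* ≈ 22.5

From dP/dt = 0: 0.00965H* = 0.337, so H* = 34.9.
From dN/dt = 0: 1.44(1 - N*/471) = 0.0265·34.9, giving N* = 471·(1 - 0.643) = 168.
From dH/dt = 0: 0.00628·168 - 0.49 = 0.0252P*, so P* = 0.567/0.0252 = 22.5.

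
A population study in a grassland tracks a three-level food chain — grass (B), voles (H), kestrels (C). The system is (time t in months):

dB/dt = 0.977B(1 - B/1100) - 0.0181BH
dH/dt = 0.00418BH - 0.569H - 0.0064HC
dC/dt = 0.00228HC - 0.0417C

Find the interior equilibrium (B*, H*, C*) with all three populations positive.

From dC/dt = 0: 0.00228H* = 0.0417, so H* = 18.3.
From dB/dt = 0: 0.977(1 - B*/1100) = 0.0181·18.3, giving B* = 1100·(1 - 0.339) = 727.
From dH/dt = 0: 0.00418·727 - 0.569 = 0.0064C*, so C* = 2.47/0.0064 = 386.

B* ≈ 727, H* ≈ 18.3, C* ≈ 386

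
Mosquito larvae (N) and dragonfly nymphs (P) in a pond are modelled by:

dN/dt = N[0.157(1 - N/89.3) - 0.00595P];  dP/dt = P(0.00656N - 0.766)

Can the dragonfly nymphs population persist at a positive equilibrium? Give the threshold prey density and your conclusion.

Threshold N = 117; K < 117, so no, the predator goes extinct.

The predator equation gives dP/dt > 0 only when N > 0.766/0.00656 = 117.
Without the predator, N → K = 89.3. Since 89.3 < 117, the predator cannot invade.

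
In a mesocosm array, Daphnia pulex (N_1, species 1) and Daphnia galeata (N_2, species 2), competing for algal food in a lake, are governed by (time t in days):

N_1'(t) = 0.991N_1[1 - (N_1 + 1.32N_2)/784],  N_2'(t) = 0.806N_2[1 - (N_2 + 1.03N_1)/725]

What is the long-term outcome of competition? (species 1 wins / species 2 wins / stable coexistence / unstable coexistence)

Compare the nullcline intercepts: K1/α12 = 784/1.32 = 594 < K2 = 725; K2/α21 = 725/1.03 = 704 < K1 = 784.
Since both are reversed, neither can invade when rare; the interior point is a saddle.

unstable coexistence (outcome depends on initial conditions)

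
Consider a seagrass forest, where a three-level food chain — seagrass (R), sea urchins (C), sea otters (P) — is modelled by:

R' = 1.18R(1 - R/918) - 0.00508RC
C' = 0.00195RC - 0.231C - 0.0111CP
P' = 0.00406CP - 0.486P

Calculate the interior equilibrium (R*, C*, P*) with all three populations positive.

R* ≈ 445, C* ≈ 120, P* ≈ 57.4

From dP/dt = 0: 0.00406C* = 0.486, so C* = 120.
From dR/dt = 0: 1.18(1 - R*/918) = 0.00508·120, giving R* = 918·(1 - 0.515) = 445.
From dC/dt = 0: 0.00195·445 - 0.231 = 0.0111P*, so P* = 0.637/0.0111 = 57.4.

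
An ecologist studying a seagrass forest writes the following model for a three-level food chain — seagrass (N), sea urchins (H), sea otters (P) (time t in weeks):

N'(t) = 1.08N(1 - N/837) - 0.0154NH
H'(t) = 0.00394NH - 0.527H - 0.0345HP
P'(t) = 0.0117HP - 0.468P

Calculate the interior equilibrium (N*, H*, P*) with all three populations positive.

From dP/dt = 0: 0.0117H* = 0.468, so H* = 40.
From dN/dt = 0: 1.08(1 - N*/837) = 0.0154·40, giving N* = 837·(1 - 0.57) = 360.
From dH/dt = 0: 0.00394·360 - 0.527 = 0.0345P*, so P* = 0.89/0.0345 = 25.8.

N* ≈ 360, H* ≈ 40, P* ≈ 25.8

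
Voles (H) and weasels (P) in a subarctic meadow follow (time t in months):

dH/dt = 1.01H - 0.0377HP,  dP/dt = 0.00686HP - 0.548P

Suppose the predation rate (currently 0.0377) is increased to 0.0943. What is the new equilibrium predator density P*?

At the interior fixed point, setting dH/dt = 0 with H > 0 fixes P* = (prey growth rate)/(HP coefficient) — independent of the other coefficients.
With the change, P* = 1.01/0.0943 = 10.7; it falls from 26.8.

P* ≈ 10.7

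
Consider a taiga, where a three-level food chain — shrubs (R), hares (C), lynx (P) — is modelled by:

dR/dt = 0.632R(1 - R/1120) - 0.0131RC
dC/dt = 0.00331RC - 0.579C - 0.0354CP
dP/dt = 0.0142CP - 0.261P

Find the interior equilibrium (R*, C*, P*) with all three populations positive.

From dP/dt = 0: 0.0142C* = 0.261, so C* = 18.4.
From dR/dt = 0: 0.632(1 - R*/1120) = 0.0131·18.4, giving R* = 1120·(1 - 0.381) = 693.
From dC/dt = 0: 0.00331·693 - 0.579 = 0.0354P*, so P* = 1.72/0.0354 = 48.5.

R* ≈ 693, C* ≈ 18.4, P* ≈ 48.5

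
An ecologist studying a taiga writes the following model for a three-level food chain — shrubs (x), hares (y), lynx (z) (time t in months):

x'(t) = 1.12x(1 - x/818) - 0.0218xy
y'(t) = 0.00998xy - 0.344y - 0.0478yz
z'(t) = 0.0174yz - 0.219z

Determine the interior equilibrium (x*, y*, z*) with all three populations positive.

x* ≈ 618, y* ≈ 12.6, z* ≈ 122

From dz/dt = 0: 0.0174y* = 0.219, so y* = 12.6.
From dx/dt = 0: 1.12(1 - x*/818) = 0.0218·12.6, giving x* = 818·(1 - 0.245) = 618.
From dy/dt = 0: 0.00998·618 - 0.344 = 0.0478z*, so z* = 5.82/0.0478 = 122.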